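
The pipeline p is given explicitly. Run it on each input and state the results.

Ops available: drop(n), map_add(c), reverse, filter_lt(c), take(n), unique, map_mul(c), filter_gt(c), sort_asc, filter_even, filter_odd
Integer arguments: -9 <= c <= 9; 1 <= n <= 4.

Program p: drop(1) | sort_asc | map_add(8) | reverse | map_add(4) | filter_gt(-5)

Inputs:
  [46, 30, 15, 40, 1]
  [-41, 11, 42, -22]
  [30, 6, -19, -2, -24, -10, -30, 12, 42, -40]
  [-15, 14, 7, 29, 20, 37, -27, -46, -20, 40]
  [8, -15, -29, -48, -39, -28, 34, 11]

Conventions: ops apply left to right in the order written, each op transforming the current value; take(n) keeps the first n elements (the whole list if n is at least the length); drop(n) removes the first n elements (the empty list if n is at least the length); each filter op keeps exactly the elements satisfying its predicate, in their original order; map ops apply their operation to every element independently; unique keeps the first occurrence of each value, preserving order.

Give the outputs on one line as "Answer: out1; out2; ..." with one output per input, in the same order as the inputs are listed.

Execution, op by op:
  [46, 30, 15, 40, 1] -> [30, 15, 40, 1] -> [1, 15, 30, 40] -> [9, 23, 38, 48] -> [48, 38, 23, 9] -> [52, 42, 27, 13] -> [52, 42, 27, 13]
  [-41, 11, 42, -22] -> [11, 42, -22] -> [-22, 11, 42] -> [-14, 19, 50] -> [50, 19, -14] -> [54, 23, -10] -> [54, 23]
  [30, 6, -19, -2, -24, -10, -30, 12, 42, -40] -> [6, -19, -2, -24, -10, -30, 12, 42, -40] -> [-40, -30, -24, -19, -10, -2, 6, 12, 42] -> [-32, -22, -16, -11, -2, 6, 14, 20, 50] -> [50, 20, 14, 6, -2, -11, -16, -22, -32] -> [54, 24, 18, 10, 2, -7, -12, -18, -28] -> [54, 24, 18, 10, 2]
  [-15, 14, 7, 29, 20, 37, -27, -46, -20, 40] -> [14, 7, 29, 20, 37, -27, -46, -20, 40] -> [-46, -27, -20, 7, 14, 20, 29, 37, 40] -> [-38, -19, -12, 15, 22, 28, 37, 45, 48] -> [48, 45, 37, 28, 22, 15, -12, -19, -38] -> [52, 49, 41, 32, 26, 19, -8, -15, -34] -> [52, 49, 41, 32, 26, 19]
  [8, -15, -29, -48, -39, -28, 34, 11] -> [-15, -29, -48, -39, -28, 34, 11] -> [-48, -39, -29, -28, -15, 11, 34] -> [-40, -31, -21, -20, -7, 19, 42] -> [42, 19, -7, -20, -21, -31, -40] -> [46, 23, -3, -16, -17, -27, -36] -> [46, 23, -3]

[52, 42, 27, 13]; [54, 23]; [54, 24, 18, 10, 2]; [52, 49, 41, 32, 26, 19]; [46, 23, -3]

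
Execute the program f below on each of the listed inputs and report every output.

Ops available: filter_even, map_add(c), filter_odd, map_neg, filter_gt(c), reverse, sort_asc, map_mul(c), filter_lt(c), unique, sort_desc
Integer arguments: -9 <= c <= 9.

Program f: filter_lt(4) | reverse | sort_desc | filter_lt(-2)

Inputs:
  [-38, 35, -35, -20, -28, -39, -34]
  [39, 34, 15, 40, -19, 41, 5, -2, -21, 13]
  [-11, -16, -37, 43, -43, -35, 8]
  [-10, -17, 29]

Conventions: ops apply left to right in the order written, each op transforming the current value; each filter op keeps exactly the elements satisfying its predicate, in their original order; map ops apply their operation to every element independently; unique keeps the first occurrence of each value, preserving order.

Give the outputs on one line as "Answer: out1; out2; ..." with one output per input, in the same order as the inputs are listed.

[-20, -28, -34, -35, -38, -39]; [-19, -21]; [-11, -16, -35, -37, -43]; [-10, -17]

Execution, op by op:
  [-38, 35, -35, -20, -28, -39, -34] -> [-38, -35, -20, -28, -39, -34] -> [-34, -39, -28, -20, -35, -38] -> [-20, -28, -34, -35, -38, -39] -> [-20, -28, -34, -35, -38, -39]
  [39, 34, 15, 40, -19, 41, 5, -2, -21, 13] -> [-19, -2, -21] -> [-21, -2, -19] -> [-2, -19, -21] -> [-19, -21]
  [-11, -16, -37, 43, -43, -35, 8] -> [-11, -16, -37, -43, -35] -> [-35, -43, -37, -16, -11] -> [-11, -16, -35, -37, -43] -> [-11, -16, -35, -37, -43]
  [-10, -17, 29] -> [-10, -17] -> [-17, -10] -> [-10, -17] -> [-10, -17]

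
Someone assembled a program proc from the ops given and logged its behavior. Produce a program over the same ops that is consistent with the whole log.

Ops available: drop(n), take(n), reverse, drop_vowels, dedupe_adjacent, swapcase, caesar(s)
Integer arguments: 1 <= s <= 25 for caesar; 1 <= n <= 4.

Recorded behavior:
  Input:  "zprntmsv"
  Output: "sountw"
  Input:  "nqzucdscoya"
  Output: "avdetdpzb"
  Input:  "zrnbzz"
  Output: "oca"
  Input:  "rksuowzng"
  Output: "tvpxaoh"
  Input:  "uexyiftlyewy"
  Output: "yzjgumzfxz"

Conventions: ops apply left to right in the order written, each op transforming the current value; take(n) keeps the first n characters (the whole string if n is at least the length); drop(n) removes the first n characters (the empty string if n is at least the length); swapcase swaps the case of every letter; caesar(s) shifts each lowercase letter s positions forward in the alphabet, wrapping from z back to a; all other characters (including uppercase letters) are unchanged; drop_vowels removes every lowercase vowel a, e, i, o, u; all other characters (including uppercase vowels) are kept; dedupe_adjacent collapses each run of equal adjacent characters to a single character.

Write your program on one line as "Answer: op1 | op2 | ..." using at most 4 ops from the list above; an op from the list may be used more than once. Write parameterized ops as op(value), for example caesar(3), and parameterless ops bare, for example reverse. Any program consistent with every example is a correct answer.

drop(2) | caesar(1) | dedupe_adjacent

Check, running the answer program on each example:
  "zprntmsv" -> "rntmsv" -> "sountw" -> "sountw"
  "nqzucdscoya" -> "zucdscoya" -> "avdetdpzb" -> "avdetdpzb"
  "zrnbzz" -> "nbzz" -> "ocaa" -> "oca"
  "rksuowzng" -> "suowzng" -> "tvpxaoh" -> "tvpxaoh"
  "uexyiftlyewy" -> "xyiftlyewy" -> "yzjgumzfxz" -> "yzjgumzfxz"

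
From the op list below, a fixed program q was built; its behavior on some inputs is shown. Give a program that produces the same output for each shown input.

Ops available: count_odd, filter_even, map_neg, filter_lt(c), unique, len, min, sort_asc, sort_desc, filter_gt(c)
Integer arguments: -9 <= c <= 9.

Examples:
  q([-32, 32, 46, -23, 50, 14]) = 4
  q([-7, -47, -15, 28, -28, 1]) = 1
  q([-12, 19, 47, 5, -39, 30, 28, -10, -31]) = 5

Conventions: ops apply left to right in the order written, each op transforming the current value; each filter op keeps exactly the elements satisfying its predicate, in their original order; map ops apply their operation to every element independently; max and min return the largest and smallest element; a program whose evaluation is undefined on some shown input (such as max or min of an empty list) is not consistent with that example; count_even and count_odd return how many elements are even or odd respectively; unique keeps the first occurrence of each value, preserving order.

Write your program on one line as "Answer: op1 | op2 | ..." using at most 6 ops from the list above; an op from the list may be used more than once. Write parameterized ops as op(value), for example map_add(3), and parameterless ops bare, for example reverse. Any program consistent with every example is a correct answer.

filter_gt(-8) | filter_gt(-1) | filter_gt(4) | map_neg | len

Check, running the answer program on each example:
  [-32, 32, 46, -23, 50, 14] -> [32, 46, 50, 14] -> [32, 46, 50, 14] -> [32, 46, 50, 14] -> [-32, -46, -50, -14] -> 4
  [-7, -47, -15, 28, -28, 1] -> [-7, 28, 1] -> [28, 1] -> [28] -> [-28] -> 1
  [-12, 19, 47, 5, -39, 30, 28, -10, -31] -> [19, 47, 5, 30, 28] -> [19, 47, 5, 30, 28] -> [19, 47, 5, 30, 28] -> [-19, -47, -5, -30, -28] -> 5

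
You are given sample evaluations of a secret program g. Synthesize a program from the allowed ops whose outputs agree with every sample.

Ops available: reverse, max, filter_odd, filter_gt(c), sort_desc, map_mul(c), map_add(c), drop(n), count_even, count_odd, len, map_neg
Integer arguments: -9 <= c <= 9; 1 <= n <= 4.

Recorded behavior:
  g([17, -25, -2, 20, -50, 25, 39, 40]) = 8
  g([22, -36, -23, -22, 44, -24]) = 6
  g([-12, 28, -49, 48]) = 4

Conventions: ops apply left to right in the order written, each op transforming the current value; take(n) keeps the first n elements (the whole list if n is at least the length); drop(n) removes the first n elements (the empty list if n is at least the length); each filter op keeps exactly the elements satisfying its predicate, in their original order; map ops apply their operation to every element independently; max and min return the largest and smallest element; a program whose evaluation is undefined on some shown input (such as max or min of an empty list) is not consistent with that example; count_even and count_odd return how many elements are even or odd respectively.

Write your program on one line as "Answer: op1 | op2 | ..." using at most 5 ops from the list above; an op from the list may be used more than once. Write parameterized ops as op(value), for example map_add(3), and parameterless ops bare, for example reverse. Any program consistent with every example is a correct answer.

map_neg | reverse | map_mul(-4) | count_even

Check, running the answer program on each example:
  [17, -25, -2, 20, -50, 25, 39, 40] -> [-17, 25, 2, -20, 50, -25, -39, -40] -> [-40, -39, -25, 50, -20, 2, 25, -17] -> [160, 156, 100, -200, 80, -8, -100, 68] -> 8
  [22, -36, -23, -22, 44, -24] -> [-22, 36, 23, 22, -44, 24] -> [24, -44, 22, 23, 36, -22] -> [-96, 176, -88, -92, -144, 88] -> 6
  [-12, 28, -49, 48] -> [12, -28, 49, -48] -> [-48, 49, -28, 12] -> [192, -196, 112, -48] -> 4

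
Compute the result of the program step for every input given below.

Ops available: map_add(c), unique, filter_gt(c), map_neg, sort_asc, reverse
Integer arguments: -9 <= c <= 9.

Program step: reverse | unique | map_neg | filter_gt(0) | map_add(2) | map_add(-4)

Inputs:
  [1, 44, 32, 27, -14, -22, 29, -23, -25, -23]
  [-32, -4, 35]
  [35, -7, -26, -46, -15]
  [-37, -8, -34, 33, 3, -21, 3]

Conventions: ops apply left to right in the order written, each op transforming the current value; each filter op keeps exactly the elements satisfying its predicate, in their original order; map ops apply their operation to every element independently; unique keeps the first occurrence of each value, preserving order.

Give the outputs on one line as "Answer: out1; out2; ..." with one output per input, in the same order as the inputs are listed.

Execution, op by op:
  [1, 44, 32, 27, -14, -22, 29, -23, -25, -23] -> [-23, -25, -23, 29, -22, -14, 27, 32, 44, 1] -> [-23, -25, 29, -22, -14, 27, 32, 44, 1] -> [23, 25, -29, 22, 14, -27, -32, -44, -1] -> [23, 25, 22, 14] -> [25, 27, 24, 16] -> [21, 23, 20, 12]
  [-32, -4, 35] -> [35, -4, -32] -> [35, -4, -32] -> [-35, 4, 32] -> [4, 32] -> [6, 34] -> [2, 30]
  [35, -7, -26, -46, -15] -> [-15, -46, -26, -7, 35] -> [-15, -46, -26, -7, 35] -> [15, 46, 26, 7, -35] -> [15, 46, 26, 7] -> [17, 48, 28, 9] -> [13, 44, 24, 5]
  [-37, -8, -34, 33, 3, -21, 3] -> [3, -21, 3, 33, -34, -8, -37] -> [3, -21, 33, -34, -8, -37] -> [-3, 21, -33, 34, 8, 37] -> [21, 34, 8, 37] -> [23, 36, 10, 39] -> [19, 32, 6, 35]

[21, 23, 20, 12]; [2, 30]; [13, 44, 24, 5]; [19, 32, 6, 35]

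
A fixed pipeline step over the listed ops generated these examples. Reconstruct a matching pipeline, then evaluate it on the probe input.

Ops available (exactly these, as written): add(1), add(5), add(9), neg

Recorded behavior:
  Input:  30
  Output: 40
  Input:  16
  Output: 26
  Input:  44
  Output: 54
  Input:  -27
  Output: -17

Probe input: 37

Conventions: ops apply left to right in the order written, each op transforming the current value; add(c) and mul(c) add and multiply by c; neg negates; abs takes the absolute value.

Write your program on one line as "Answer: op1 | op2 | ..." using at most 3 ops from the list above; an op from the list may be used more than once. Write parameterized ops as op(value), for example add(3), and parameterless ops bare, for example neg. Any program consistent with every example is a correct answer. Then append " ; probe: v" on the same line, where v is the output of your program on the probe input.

add(9) | add(1) ; probe: 47

Check, running the answer program on each example:
  30 -> 39 -> 40
  16 -> 25 -> 26
  44 -> 53 -> 54
  -27 -> -18 -> -17
  probe: 37 -> 46 -> 47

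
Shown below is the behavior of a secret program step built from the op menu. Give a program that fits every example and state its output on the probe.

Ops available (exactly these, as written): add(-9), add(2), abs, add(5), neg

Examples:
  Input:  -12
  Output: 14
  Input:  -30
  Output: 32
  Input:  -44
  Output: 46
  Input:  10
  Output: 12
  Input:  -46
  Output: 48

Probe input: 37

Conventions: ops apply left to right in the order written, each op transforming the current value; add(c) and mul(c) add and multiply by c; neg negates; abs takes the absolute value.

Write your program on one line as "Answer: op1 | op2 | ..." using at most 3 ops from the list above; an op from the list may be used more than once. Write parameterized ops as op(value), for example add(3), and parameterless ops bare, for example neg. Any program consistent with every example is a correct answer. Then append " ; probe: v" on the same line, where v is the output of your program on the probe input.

abs | add(2) ; probe: 39

Check, running the answer program on each example:
  -12 -> 12 -> 14
  -30 -> 30 -> 32
  -44 -> 44 -> 46
  10 -> 10 -> 12
  -46 -> 46 -> 48
  probe: 37 -> 37 -> 39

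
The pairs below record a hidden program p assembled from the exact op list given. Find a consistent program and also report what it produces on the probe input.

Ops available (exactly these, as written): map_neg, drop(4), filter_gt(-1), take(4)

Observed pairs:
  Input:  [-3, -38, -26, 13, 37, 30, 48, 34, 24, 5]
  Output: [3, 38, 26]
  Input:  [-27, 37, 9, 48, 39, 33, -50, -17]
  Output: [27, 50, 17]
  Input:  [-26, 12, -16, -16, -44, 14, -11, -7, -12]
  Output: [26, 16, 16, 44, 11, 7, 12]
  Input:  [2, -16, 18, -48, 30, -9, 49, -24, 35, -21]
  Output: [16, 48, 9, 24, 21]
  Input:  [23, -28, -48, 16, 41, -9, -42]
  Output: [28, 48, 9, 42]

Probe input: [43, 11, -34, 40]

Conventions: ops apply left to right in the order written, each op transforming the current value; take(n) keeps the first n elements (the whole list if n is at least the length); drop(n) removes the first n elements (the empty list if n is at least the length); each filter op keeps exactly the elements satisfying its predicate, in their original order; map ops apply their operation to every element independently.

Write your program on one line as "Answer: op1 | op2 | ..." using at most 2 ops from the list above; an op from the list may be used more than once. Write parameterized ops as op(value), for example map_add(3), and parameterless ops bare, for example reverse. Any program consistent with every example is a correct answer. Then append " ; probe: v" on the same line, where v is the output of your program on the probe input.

map_neg | filter_gt(-1) ; probe: [34]

Check, running the answer program on each example:
  [-3, -38, -26, 13, 37, 30, 48, 34, 24, 5] -> [3, 38, 26, -13, -37, -30, -48, -34, -24, -5] -> [3, 38, 26]
  [-27, 37, 9, 48, 39, 33, -50, -17] -> [27, -37, -9, -48, -39, -33, 50, 17] -> [27, 50, 17]
  [-26, 12, -16, -16, -44, 14, -11, -7, -12] -> [26, -12, 16, 16, 44, -14, 11, 7, 12] -> [26, 16, 16, 44, 11, 7, 12]
  [2, -16, 18, -48, 30, -9, 49, -24, 35, -21] -> [-2, 16, -18, 48, -30, 9, -49, 24, -35, 21] -> [16, 48, 9, 24, 21]
  [23, -28, -48, 16, 41, -9, -42] -> [-23, 28, 48, -16, -41, 9, 42] -> [28, 48, 9, 42]
  probe: [43, 11, -34, 40] -> [-43, -11, 34, -40] -> [34]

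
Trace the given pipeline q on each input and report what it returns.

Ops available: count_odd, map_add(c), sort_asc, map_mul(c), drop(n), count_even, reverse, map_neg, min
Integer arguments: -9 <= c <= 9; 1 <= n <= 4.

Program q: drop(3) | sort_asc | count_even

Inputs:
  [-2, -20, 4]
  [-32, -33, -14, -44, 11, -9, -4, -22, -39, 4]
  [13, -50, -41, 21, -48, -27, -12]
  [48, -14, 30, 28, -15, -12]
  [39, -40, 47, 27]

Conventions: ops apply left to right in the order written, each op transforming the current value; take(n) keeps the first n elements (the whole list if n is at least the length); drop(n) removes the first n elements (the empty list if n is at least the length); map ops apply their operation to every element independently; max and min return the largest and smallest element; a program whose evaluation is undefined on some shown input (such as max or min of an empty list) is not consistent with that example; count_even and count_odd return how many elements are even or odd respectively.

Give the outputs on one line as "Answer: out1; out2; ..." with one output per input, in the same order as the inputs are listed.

Execution, op by op:
  [-2, -20, 4] -> [] -> [] -> 0
  [-32, -33, -14, -44, 11, -9, -4, -22, -39, 4] -> [-44, 11, -9, -4, -22, -39, 4] -> [-44, -39, -22, -9, -4, 4, 11] -> 4
  [13, -50, -41, 21, -48, -27, -12] -> [21, -48, -27, -12] -> [-48, -27, -12, 21] -> 2
  [48, -14, 30, 28, -15, -12] -> [28, -15, -12] -> [-15, -12, 28] -> 2
  [39, -40, 47, 27] -> [27] -> [27] -> 0

0; 4; 2; 2; 0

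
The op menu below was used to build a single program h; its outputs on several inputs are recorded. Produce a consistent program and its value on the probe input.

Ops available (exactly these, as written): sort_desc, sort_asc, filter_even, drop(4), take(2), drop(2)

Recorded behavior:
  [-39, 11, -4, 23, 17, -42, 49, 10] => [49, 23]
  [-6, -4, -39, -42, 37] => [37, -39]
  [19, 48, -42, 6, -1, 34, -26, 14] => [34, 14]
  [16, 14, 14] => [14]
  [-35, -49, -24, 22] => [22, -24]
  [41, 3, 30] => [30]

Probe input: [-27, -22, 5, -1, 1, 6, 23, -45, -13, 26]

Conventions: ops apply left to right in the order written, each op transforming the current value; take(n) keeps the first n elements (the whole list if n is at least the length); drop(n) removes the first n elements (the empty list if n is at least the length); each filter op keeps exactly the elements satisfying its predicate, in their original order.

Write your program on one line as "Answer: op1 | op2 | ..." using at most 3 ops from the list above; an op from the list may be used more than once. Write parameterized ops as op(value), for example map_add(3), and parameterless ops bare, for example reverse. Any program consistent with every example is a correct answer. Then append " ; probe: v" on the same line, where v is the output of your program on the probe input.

drop(2) | sort_desc | take(2) ; probe: [26, 23]

Check, running the answer program on each example:
  [-39, 11, -4, 23, 17, -42, 49, 10] -> [-4, 23, 17, -42, 49, 10] -> [49, 23, 17, 10, -4, -42] -> [49, 23]
  [-6, -4, -39, -42, 37] -> [-39, -42, 37] -> [37, -39, -42] -> [37, -39]
  [19, 48, -42, 6, -1, 34, -26, 14] -> [-42, 6, -1, 34, -26, 14] -> [34, 14, 6, -1, -26, -42] -> [34, 14]
  [16, 14, 14] -> [14] -> [14] -> [14]
  [-35, -49, -24, 22] -> [-24, 22] -> [22, -24] -> [22, -24]
  [41, 3, 30] -> [30] -> [30] -> [30]
  probe: [-27, -22, 5, -1, 1, 6, 23, -45, -13, 26] -> [5, -1, 1, 6, 23, -45, -13, 26] -> [26, 23, 6, 5, 1, -1, -13, -45] -> [26, 23]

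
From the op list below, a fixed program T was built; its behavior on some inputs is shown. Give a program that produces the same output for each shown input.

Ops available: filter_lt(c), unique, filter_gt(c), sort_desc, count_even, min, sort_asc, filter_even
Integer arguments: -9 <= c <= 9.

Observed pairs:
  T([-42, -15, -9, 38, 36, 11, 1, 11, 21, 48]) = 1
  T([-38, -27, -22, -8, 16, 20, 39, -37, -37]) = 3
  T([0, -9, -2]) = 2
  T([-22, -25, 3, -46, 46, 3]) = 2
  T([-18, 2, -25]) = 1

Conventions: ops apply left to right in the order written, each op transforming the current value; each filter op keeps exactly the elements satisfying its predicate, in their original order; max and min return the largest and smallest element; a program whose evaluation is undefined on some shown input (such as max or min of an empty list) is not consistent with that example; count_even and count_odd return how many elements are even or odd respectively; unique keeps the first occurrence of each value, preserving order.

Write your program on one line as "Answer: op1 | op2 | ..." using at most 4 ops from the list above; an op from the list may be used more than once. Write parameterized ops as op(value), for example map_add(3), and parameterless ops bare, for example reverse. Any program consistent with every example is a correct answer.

unique | filter_lt(1) | count_even

Check, running the answer program on each example:
  [-42, -15, -9, 38, 36, 11, 1, 11, 21, 48] -> [-42, -15, -9, 38, 36, 11, 1, 21, 48] -> [-42, -15, -9] -> 1
  [-38, -27, -22, -8, 16, 20, 39, -37, -37] -> [-38, -27, -22, -8, 16, 20, 39, -37] -> [-38, -27, -22, -8, -37] -> 3
  [0, -9, -2] -> [0, -9, -2] -> [0, -9, -2] -> 2
  [-22, -25, 3, -46, 46, 3] -> [-22, -25, 3, -46, 46] -> [-22, -25, -46] -> 2
  [-18, 2, -25] -> [-18, 2, -25] -> [-18, -25] -> 1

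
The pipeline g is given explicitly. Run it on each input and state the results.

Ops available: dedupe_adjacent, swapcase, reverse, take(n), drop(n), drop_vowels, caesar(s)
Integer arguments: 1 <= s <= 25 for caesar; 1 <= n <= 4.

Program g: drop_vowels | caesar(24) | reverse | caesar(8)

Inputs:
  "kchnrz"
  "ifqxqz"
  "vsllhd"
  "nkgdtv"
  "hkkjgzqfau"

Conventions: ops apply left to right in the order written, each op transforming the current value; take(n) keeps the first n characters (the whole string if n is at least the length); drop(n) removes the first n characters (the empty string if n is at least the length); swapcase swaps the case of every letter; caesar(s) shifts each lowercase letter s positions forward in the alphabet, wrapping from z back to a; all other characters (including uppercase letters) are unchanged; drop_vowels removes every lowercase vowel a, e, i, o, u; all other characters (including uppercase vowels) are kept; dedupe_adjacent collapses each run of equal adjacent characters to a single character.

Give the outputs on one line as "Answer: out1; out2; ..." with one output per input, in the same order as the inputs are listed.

Execution, op by op:
  "kchnrz" -> "kchnrz" -> "iaflpx" -> "xplfai" -> "fxtniq"
  "ifqxqz" -> "fqxqz" -> "dovox" -> "xovod" -> "fwdwl"
  "vsllhd" -> "vsllhd" -> "tqjjfb" -> "bfjjqt" -> "jnrryb"
  "nkgdtv" -> "nkgdtv" -> "liebrt" -> "trbeil" -> "bzjmqt"
  "hkkjgzqfau" -> "hkkjgzqf" -> "fiihexod" -> "doxehiif" -> "lwfmpqqn"

"fxtniq"; "fwdwl"; "jnrryb"; "bzjmqt"; "lwfmpqqn"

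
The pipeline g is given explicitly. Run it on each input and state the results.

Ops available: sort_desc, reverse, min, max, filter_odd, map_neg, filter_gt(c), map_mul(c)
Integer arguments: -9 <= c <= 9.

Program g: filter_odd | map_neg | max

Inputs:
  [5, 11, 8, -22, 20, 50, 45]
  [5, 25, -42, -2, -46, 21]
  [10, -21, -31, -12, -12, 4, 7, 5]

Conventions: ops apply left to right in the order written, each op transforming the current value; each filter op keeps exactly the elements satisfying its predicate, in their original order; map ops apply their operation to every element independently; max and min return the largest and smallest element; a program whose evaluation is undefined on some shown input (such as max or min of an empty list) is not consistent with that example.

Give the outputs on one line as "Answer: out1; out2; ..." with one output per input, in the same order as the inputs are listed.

Execution, op by op:
  [5, 11, 8, -22, 20, 50, 45] -> [5, 11, 45] -> [-5, -11, -45] -> -5
  [5, 25, -42, -2, -46, 21] -> [5, 25, 21] -> [-5, -25, -21] -> -5
  [10, -21, -31, -12, -12, 4, 7, 5] -> [-21, -31, 7, 5] -> [21, 31, -7, -5] -> 31

-5; -5; 31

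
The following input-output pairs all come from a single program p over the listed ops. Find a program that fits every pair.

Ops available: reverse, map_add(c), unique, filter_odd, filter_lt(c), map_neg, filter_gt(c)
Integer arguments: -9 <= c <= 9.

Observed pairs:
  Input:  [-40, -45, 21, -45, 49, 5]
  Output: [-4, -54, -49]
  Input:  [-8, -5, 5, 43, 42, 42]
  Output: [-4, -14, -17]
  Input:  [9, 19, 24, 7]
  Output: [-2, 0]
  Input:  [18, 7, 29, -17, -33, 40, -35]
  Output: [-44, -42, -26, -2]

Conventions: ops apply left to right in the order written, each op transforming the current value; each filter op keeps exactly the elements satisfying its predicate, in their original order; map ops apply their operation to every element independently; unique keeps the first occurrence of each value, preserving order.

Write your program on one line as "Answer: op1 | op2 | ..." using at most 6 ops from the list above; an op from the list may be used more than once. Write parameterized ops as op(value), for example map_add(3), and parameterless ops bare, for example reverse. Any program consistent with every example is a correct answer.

unique | reverse | map_add(-2) | filter_lt(8) | map_add(-7)

Check, running the answer program on each example:
  [-40, -45, 21, -45, 49, 5] -> [-40, -45, 21, 49, 5] -> [5, 49, 21, -45, -40] -> [3, 47, 19, -47, -42] -> [3, -47, -42] -> [-4, -54, -49]
  [-8, -5, 5, 43, 42, 42] -> [-8, -5, 5, 43, 42] -> [42, 43, 5, -5, -8] -> [40, 41, 3, -7, -10] -> [3, -7, -10] -> [-4, -14, -17]
  [9, 19, 24, 7] -> [9, 19, 24, 7] -> [7, 24, 19, 9] -> [5, 22, 17, 7] -> [5, 7] -> [-2, 0]
  [18, 7, 29, -17, -33, 40, -35] -> [18, 7, 29, -17, -33, 40, -35] -> [-35, 40, -33, -17, 29, 7, 18] -> [-37, 38, -35, -19, 27, 5, 16] -> [-37, -35, -19, 5] -> [-44, -42, -26, -2]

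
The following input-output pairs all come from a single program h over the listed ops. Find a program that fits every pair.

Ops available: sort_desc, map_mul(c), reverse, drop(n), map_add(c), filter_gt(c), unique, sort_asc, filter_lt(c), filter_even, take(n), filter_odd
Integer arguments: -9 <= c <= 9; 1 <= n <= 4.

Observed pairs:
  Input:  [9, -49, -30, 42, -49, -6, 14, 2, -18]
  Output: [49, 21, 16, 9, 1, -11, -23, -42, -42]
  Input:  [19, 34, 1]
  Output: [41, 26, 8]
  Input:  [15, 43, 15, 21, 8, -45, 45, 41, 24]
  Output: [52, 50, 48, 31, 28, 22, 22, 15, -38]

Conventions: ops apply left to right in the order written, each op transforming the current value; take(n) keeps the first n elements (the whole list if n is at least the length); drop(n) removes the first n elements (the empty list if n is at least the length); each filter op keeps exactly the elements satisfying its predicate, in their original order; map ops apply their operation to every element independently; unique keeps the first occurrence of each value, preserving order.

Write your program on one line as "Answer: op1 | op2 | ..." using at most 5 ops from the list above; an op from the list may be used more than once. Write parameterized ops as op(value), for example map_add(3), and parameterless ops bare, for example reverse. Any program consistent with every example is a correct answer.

map_add(4) | sort_desc | sort_asc | map_add(3) | reverse

Check, running the answer program on each example:
  [9, -49, -30, 42, -49, -6, 14, 2, -18] -> [13, -45, -26, 46, -45, -2, 18, 6, -14] -> [46, 18, 13, 6, -2, -14, -26, -45, -45] -> [-45, -45, -26, -14, -2, 6, 13, 18, 46] -> [-42, -42, -23, -11, 1, 9, 16, 21, 49] -> [49, 21, 16, 9, 1, -11, -23, -42, -42]
  [19, 34, 1] -> [23, 38, 5] -> [38, 23, 5] -> [5, 23, 38] -> [8, 26, 41] -> [41, 26, 8]
  [15, 43, 15, 21, 8, -45, 45, 41, 24] -> [19, 47, 19, 25, 12, -41, 49, 45, 28] -> [49, 47, 45, 28, 25, 19, 19, 12, -41] -> [-41, 12, 19, 19, 25, 28, 45, 47, 49] -> [-38, 15, 22, 22, 28, 31, 48, 50, 52] -> [52, 50, 48, 31, 28, 22, 22, 15, -38]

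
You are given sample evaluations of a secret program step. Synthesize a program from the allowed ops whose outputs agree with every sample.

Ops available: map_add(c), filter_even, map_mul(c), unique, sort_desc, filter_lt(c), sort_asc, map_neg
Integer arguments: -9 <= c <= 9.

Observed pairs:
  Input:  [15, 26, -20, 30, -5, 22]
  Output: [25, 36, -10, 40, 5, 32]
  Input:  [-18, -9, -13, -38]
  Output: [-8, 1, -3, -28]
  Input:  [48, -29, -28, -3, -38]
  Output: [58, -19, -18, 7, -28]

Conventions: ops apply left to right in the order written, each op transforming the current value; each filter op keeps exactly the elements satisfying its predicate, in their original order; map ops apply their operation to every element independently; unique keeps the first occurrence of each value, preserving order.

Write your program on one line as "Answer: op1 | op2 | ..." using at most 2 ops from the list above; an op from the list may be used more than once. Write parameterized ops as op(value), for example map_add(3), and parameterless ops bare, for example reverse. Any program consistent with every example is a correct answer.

map_add(1) | map_add(9)

Check, running the answer program on each example:
  [15, 26, -20, 30, -5, 22] -> [16, 27, -19, 31, -4, 23] -> [25, 36, -10, 40, 5, 32]
  [-18, -9, -13, -38] -> [-17, -8, -12, -37] -> [-8, 1, -3, -28]
  [48, -29, -28, -3, -38] -> [49, -28, -27, -2, -37] -> [58, -19, -18, 7, -28]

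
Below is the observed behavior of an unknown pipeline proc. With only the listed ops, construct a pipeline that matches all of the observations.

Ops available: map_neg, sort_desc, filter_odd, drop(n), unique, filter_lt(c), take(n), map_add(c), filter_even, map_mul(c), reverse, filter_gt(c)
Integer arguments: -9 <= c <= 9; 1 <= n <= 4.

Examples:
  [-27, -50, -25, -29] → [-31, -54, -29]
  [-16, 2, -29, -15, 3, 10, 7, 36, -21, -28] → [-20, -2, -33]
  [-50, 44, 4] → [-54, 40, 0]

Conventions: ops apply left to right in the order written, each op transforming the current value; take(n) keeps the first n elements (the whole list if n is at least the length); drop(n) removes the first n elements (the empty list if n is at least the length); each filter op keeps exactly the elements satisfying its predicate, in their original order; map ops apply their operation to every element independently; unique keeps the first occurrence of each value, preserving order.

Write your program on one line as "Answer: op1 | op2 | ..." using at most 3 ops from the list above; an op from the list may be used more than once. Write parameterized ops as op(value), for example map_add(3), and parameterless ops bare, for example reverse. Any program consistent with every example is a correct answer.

take(3) | map_add(-4)

Check, running the answer program on each example:
  [-27, -50, -25, -29] -> [-27, -50, -25] -> [-31, -54, -29]
  [-16, 2, -29, -15, 3, 10, 7, 36, -21, -28] -> [-16, 2, -29] -> [-20, -2, -33]
  [-50, 44, 4] -> [-50, 44, 4] -> [-54, 40, 0]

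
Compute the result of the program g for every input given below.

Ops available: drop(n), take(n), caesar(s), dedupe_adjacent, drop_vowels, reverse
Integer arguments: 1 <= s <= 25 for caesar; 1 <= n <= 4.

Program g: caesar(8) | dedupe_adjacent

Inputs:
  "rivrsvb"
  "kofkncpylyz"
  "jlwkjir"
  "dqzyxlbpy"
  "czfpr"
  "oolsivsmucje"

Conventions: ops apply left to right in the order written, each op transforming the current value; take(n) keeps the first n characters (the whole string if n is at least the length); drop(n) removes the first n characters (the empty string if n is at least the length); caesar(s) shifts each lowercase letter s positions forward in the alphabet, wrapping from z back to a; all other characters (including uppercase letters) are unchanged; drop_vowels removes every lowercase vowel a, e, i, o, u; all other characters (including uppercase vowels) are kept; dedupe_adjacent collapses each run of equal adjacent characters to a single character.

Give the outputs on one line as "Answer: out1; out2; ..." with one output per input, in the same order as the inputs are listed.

Execution, op by op:
  "rivrsvb" -> "zqdzadj" -> "zqdzadj"
  "kofkncpylyz" -> "swnsvkxgtgh" -> "swnsvkxgtgh"
  "jlwkjir" -> "rtesrqz" -> "rtesrqz"
  "dqzyxlbpy" -> "lyhgftjxg" -> "lyhgftjxg"
  "czfpr" -> "khnxz" -> "khnxz"
  "oolsivsmucje" -> "wwtaqdauckrm" -> "wtaqdauckrm"

"zqdzadj"; "swnsvkxgtgh"; "rtesrqz"; "lyhgftjxg"; "khnxz"; "wtaqdauckrm"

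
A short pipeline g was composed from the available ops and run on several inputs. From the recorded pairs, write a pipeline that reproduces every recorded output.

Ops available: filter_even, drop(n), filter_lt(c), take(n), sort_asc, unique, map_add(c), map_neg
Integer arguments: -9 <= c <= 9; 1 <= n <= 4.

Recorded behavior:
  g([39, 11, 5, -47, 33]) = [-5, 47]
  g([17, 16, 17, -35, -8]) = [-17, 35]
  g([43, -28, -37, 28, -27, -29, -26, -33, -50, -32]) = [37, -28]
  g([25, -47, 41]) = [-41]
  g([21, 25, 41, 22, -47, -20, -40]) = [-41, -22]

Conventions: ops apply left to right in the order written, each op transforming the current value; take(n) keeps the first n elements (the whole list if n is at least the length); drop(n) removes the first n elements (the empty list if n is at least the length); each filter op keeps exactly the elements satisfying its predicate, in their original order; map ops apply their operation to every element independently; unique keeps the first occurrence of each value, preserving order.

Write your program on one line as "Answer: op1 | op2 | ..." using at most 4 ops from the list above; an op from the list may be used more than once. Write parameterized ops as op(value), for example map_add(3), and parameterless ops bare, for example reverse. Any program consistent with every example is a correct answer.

drop(2) | take(2) | map_neg

Check, running the answer program on each example:
  [39, 11, 5, -47, 33] -> [5, -47, 33] -> [5, -47] -> [-5, 47]
  [17, 16, 17, -35, -8] -> [17, -35, -8] -> [17, -35] -> [-17, 35]
  [43, -28, -37, 28, -27, -29, -26, -33, -50, -32] -> [-37, 28, -27, -29, -26, -33, -50, -32] -> [-37, 28] -> [37, -28]
  [25, -47, 41] -> [41] -> [41] -> [-41]
  [21, 25, 41, 22, -47, -20, -40] -> [41, 22, -47, -20, -40] -> [41, 22] -> [-41, -22]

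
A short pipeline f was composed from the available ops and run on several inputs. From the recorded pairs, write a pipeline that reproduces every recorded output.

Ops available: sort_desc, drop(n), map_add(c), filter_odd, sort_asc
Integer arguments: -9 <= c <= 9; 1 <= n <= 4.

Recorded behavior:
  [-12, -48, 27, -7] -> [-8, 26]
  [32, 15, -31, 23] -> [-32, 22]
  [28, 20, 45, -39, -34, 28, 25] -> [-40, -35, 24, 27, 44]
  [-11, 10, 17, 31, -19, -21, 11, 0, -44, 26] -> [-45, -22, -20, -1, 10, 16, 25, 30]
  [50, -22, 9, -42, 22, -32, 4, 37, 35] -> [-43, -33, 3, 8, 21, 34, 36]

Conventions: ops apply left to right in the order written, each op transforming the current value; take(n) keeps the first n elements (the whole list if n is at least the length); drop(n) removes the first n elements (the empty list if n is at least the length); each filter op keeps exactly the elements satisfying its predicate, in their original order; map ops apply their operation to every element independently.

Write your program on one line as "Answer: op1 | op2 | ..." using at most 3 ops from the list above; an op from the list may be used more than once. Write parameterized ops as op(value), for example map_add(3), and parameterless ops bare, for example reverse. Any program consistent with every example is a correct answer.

drop(2) | map_add(-1) | sort_asc

Check, running the answer program on each example:
  [-12, -48, 27, -7] -> [27, -7] -> [26, -8] -> [-8, 26]
  [32, 15, -31, 23] -> [-31, 23] -> [-32, 22] -> [-32, 22]
  [28, 20, 45, -39, -34, 28, 25] -> [45, -39, -34, 28, 25] -> [44, -40, -35, 27, 24] -> [-40, -35, 24, 27, 44]
  [-11, 10, 17, 31, -19, -21, 11, 0, -44, 26] -> [17, 31, -19, -21, 11, 0, -44, 26] -> [16, 30, -20, -22, 10, -1, -45, 25] -> [-45, -22, -20, -1, 10, 16, 25, 30]
  [50, -22, 9, -42, 22, -32, 4, 37, 35] -> [9, -42, 22, -32, 4, 37, 35] -> [8, -43, 21, -33, 3, 36, 34] -> [-43, -33, 3, 8, 21, 34, 36]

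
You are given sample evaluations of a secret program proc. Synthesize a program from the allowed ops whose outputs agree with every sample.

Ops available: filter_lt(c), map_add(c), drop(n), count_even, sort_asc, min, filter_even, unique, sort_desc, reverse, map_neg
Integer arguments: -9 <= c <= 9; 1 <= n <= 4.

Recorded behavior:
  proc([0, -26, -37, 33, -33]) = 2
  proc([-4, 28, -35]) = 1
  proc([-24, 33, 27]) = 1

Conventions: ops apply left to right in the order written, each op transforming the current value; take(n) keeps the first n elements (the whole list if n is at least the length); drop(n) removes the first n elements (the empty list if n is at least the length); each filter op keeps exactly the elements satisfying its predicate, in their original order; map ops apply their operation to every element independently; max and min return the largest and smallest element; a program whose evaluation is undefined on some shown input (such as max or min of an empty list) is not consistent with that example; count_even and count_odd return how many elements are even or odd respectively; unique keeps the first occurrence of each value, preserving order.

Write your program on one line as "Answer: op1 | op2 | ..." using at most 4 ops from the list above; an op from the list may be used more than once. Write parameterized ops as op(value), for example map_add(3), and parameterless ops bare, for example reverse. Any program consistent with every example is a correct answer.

filter_lt(3) | sort_asc | sort_desc | count_even

Check, running the answer program on each example:
  [0, -26, -37, 33, -33] -> [0, -26, -37, -33] -> [-37, -33, -26, 0] -> [0, -26, -33, -37] -> 2
  [-4, 28, -35] -> [-4, -35] -> [-35, -4] -> [-4, -35] -> 1
  [-24, 33, 27] -> [-24] -> [-24] -> [-24] -> 1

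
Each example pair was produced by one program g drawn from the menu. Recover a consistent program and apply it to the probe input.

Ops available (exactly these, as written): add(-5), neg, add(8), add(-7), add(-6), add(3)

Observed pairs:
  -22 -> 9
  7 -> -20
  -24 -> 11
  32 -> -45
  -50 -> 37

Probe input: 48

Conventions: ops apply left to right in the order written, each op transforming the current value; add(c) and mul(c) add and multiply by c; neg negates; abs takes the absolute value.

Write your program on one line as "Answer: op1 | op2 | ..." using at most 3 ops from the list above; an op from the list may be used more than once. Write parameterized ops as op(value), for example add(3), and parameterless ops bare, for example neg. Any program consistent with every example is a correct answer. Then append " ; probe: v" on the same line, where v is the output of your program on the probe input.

add(8) | neg | add(-5) ; probe: -61

Check, running the answer program on each example:
  -22 -> -14 -> 14 -> 9
  7 -> 15 -> -15 -> -20
  -24 -> -16 -> 16 -> 11
  32 -> 40 -> -40 -> -45
  -50 -> -42 -> 42 -> 37
  probe: 48 -> 56 -> -56 -> -61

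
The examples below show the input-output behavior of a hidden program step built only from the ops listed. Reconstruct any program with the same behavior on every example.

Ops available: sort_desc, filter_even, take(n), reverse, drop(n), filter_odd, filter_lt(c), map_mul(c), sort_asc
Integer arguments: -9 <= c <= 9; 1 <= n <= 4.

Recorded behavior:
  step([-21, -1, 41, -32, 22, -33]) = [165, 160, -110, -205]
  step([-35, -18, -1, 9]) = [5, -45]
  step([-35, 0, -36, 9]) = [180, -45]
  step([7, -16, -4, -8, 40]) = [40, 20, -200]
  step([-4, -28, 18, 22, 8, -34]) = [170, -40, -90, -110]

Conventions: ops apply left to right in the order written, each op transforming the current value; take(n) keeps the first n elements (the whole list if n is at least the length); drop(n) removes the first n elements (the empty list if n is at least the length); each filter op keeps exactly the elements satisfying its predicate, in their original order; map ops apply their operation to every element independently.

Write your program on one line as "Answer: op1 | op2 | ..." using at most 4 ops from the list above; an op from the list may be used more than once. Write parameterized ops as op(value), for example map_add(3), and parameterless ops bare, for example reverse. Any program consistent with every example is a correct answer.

drop(2) | map_mul(-5) | sort_asc | reverse

Check, running the answer program on each example:
  [-21, -1, 41, -32, 22, -33] -> [41, -32, 22, -33] -> [-205, 160, -110, 165] -> [-205, -110, 160, 165] -> [165, 160, -110, -205]
  [-35, -18, -1, 9] -> [-1, 9] -> [5, -45] -> [-45, 5] -> [5, -45]
  [-35, 0, -36, 9] -> [-36, 9] -> [180, -45] -> [-45, 180] -> [180, -45]
  [7, -16, -4, -8, 40] -> [-4, -8, 40] -> [20, 40, -200] -> [-200, 20, 40] -> [40, 20, -200]
  [-4, -28, 18, 22, 8, -34] -> [18, 22, 8, -34] -> [-90, -110, -40, 170] -> [-110, -90, -40, 170] -> [170, -40, -90, -110]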